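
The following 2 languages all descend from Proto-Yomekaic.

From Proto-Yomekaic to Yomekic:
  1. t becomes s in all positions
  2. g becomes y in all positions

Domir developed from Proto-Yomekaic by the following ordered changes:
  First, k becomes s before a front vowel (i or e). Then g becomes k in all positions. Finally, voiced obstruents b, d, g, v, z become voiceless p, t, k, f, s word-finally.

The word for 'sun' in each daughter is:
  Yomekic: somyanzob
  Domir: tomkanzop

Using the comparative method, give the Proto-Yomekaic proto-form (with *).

*tomganzob

Position 4: Yomekic has y, Domir has k. Taking the neighbouring segments as reconstructed: Yomekic y could go back to *g or *y; Domir k could go back to *k or *g — the one source consistent with every daughter is *g.
Position 1: Yomekic has s, Domir has t. Taking the neighbouring segments as reconstructed: Yomekic s could go back to *t or *s; Domir t can only go back to *t — the one source consistent with every daughter is *t.
Position 9: Yomekic has b, Domir has p. Yomekic preserves b here (none of its changes turn any other segment into b), so the proto-segment is *b.
The remaining positions agree across the daughters. Check the candidate against every language:
Yomekic: start from *tomganzob.
  rule 1 (unconditioned shift): tomganzob → somganzob
  rule 2 (unconditioned shift): somganzob → somyanzob
  ⇒ Yomekic somyanzob
Domir: start from *tomganzob.
  rule 1: no change — tomganzob
  rule 2 (unconditioned shift): tomganzob → tomkanzob
  rule 3 (final devoicing): tomkanzob → tomkanzop
  ⇒ Domir tomkanzop
No other proto-form is consistent with every reflex, so the reconstruction is *tomganzob.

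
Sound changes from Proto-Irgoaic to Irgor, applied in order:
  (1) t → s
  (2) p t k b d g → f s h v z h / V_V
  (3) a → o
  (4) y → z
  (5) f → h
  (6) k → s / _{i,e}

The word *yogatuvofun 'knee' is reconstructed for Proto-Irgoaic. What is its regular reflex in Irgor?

Irgor: start from *yogatuvofun.
  rule 1 (unconditioned shift): yogatuvofun → yogasuvofun
  rule 2 (intervocalic lenition): yogasuvofun → yohasuvofun
  rule 3 (vowel merger): yohasuvofun → yohosuvofun
  rule 4 (unconditioned shift): yohosuvofun → zohosuvofun
  rule 5 (unconditioned shift): zohosuvofun → zohosuvohun
  rule 6: no change — zohosuvohun
  ⇒ Irgor zohosuvohun

zohosuvohun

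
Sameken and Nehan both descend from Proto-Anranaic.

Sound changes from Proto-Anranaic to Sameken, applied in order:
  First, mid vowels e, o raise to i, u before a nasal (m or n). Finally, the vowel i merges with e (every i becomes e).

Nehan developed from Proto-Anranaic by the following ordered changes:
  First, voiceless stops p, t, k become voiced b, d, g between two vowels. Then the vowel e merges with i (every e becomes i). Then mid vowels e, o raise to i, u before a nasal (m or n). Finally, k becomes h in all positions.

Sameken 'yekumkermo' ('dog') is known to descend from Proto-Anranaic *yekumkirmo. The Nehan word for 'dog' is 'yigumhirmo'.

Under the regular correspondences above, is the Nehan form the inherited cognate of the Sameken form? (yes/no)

Derive the expected Nehan reflex of *yekumkirmo:
Nehan: *yekumkirmo > yegumkirmo > yigumkirmo > yigumhirmo  (by intervocalic voicing, vowel merger, unconditioned shift)
Nehan 'yigumhirmo' matches the regular reflex exactly, so the pair is cognate.

yes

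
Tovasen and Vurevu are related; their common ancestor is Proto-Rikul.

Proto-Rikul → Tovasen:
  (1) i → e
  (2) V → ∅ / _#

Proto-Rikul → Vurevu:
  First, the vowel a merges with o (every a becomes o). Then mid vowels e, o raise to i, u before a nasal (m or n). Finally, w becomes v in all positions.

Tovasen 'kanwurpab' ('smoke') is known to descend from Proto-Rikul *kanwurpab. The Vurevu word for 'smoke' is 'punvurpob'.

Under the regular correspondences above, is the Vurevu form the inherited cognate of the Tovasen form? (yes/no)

no

Derive the expected Vurevu reflex of *kanwurpab:
Vurevu: start from *kanwurpab.
  rule 1 (vowel merger): kanwurpab → konwurpob
  rule 2 (pre-nasal raising): konwurpob → kunwurpob
  rule 3 (unconditioned shift): kunwurpob → kunvurpob
  ⇒ Vurevu kunvurpob
The regular Vurevu reflex would be 'kunvurpob', but the attested form is 'punvurpob'. The correspondence is irregular, so they are not cognates (the Vurevu form has a different source).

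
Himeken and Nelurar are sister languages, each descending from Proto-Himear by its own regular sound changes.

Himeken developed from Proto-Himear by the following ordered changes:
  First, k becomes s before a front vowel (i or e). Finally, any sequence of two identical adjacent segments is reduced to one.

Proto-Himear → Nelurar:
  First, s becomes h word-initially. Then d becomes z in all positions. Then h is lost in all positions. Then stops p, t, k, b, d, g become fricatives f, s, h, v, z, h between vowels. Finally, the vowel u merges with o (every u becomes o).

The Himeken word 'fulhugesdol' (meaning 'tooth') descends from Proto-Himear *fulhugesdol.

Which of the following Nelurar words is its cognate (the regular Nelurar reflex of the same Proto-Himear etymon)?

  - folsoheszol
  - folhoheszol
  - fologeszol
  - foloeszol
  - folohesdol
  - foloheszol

Nelurar: *fulhugesdol
  fulhugesdol (rule 1 does not apply)
  fulhugesdol → fulhugeszol   [unconditioned shift]
  fulhugeszol → fulugeszol   [h-loss]
  fulugeszol → fuluheszol   [intervocalic lenition]
  fuluheszol → foloheszol   [vowel merger]
  giving Nelurar foloheszol.
Among the options, 'foloheszol' alone shows every Nelurar change applied in order.

foloheszol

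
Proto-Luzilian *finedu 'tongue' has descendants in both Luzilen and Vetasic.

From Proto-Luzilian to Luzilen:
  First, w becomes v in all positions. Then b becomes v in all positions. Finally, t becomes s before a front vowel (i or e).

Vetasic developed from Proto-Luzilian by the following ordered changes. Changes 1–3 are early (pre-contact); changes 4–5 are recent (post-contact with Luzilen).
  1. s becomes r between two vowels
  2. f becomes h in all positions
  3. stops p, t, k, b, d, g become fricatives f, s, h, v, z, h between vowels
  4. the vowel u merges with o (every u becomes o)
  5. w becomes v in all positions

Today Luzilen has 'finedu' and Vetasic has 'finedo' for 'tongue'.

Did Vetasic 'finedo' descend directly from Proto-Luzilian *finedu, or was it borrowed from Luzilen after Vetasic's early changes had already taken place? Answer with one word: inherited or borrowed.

borrowed

If inherited, *finedu would pass through all of Vetasic's changes:
Vetasic: *finedu > hinedu > hinezu > hinezo  (by unconditioned shift, intervocalic lenition, vowel merger)
If borrowed from Luzilen 'finedu' after the early changes, it would undergo only the recent ones:
  rule 4 (vowel merger): finedu → finedo
  rule 5 (unconditioned shift): no change (finedo)
  ⇒ as a loan: finedo
Vetasic 'finedo' matches the loan outcome 'finedo', not the inherited 'hinezo' — it skipped the early Vetasic changes, so it was borrowed from Luzilen.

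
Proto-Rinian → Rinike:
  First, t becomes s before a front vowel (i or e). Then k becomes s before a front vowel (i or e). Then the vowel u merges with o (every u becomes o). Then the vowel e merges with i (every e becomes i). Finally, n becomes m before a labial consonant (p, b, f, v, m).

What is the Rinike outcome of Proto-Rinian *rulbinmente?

Rinike: *rulbinmente
  rulbinmente → rulbinmense   [palatalisation]
  rulbinmense (rule 2 does not apply)
  rulbinmense → rolbinmense   [vowel merger]
  rolbinmense → rolbinminsi   [vowel merger]
  rolbinminsi → rolbimminsi   [nasal place assimilation]
  giving Rinike rolbimminsi.

rolbimminsi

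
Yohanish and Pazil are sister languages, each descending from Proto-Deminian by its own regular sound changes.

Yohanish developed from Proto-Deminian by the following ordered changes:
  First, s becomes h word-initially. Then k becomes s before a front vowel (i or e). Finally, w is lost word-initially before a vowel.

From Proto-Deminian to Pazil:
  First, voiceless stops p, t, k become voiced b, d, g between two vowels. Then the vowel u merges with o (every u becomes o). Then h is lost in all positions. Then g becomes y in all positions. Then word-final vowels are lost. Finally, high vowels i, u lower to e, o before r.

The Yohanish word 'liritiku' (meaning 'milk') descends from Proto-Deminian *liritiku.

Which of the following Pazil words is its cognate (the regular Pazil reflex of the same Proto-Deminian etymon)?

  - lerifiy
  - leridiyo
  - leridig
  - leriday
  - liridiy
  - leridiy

Pazil: start from *liritiku.
  rule 1 (intervocalic voicing): liritiku → liridigu
  rule 2 (vowel merger): liridigu → liridigo
  rule 3: no change — liridigo
  rule 4 (unconditioned shift): liridigo → liridiyo
  rule 5 (apocope): liridiyo → liridiy
  rule 6 (pre-rhotic lowering): liridiy → leridiy
  ⇒ Pazil leridiy
Only 'leridiy' matches the regular Pazil development of *liritiku.

leridiy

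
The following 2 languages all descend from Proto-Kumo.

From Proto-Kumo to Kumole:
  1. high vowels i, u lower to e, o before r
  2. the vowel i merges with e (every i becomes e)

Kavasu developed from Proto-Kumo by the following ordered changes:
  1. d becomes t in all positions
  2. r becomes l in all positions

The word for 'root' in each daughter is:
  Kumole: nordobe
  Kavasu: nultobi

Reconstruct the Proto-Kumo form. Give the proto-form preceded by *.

Position 7: Kumole has e, Kavasu has i. Kavasu preserves i here (none of its changes turn any other segment into i), so the proto-segment is *i.
Position 2: Kumole has o, Kavasu has u. Kavasu preserves u here (none of its changes turn any other segment into u), so the proto-segment is *u.
Continuing position by position gives *nurdobi; check it forward:
Kumole: *nurdobi > nordobi > nordobe  (by pre-rhotic lowering, vowel merger)
Kavasu: *nurdobi > nurtobi > nultobi  (by unconditioned shift, unconditioned shift)
Only *nurdobi yields all of Kumole nordobe, Kavasu nultobi.

*nurdobi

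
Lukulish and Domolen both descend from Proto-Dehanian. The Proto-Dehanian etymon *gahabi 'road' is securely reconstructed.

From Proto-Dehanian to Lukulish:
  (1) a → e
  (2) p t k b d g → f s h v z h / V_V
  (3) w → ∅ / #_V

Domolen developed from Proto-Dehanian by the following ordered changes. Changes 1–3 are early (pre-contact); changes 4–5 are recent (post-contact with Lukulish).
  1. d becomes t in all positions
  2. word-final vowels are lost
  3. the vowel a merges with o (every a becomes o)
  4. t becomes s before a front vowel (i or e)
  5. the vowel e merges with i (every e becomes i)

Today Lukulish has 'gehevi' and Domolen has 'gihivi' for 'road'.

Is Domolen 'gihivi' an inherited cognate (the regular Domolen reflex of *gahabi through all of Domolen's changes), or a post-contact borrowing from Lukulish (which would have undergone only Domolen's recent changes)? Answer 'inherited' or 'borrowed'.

borrowed

If inherited, *gahabi would pass through all of Domolen's changes:
Domolen: *gahabi
  gahabi (rule 1 does not apply)
  gahabi → gahab   [apocope]
  gahab → gohob   [vowel merger]
  gohob (rule 4 does not apply)
  gohob (rule 5 does not apply)
  giving Domolen gohob.
If borrowed from Lukulish 'gehevi' after the early changes, it would undergo only the recent ones:
  rule 4 (palatalisation): no change (gehevi)
  rule 5 (vowel merger): gehevi → gihivi
  ⇒ as a loan: gihivi
Domolen 'gihivi' matches the loan outcome 'gihivi', not the inherited 'gohob' — it skipped the early Domolen changes, so it was borrowed from Lukulish.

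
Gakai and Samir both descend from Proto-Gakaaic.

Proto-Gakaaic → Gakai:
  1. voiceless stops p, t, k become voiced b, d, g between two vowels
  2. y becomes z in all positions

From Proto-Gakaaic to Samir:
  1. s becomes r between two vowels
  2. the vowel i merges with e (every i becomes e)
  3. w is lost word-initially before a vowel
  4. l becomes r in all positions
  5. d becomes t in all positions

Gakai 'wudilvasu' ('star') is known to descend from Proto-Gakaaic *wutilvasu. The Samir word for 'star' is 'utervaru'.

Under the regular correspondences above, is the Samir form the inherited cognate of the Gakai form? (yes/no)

yes

Derive the expected Samir reflex of *wutilvasu:
Samir: start from *wutilvasu.
  rule 1 (rhotacism): wutilvasu → wutilvaru
  rule 2 (vowel merger): wutilvaru → wutelvaru
  rule 3 (glide loss): wutelvaru → utelvaru
  rule 4 (unconditioned shift): utelvaru → utervaru
  rule 5: no change — utervaru
  ⇒ Samir utervaru
Samir 'utervaru' matches the regular reflex exactly, so the pair is cognate.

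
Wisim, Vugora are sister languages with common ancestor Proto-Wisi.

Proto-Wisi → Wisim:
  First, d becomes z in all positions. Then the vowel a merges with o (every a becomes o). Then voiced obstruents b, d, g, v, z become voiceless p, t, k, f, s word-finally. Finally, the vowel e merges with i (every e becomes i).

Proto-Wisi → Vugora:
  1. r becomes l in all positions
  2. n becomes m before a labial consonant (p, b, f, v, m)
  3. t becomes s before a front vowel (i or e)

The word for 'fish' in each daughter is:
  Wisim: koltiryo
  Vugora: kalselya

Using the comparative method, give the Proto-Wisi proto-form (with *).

Position 2: Wisim has o, Vugora has a. Vugora preserves a here (none of its changes turn any other segment into a), so the proto-segment is *a.
Position 4: Wisim has t, Vugora has s. Wisim preserves t here (none of its changes turn any other segment into t), so the proto-segment is *t.
Position 6: Wisim has r, Vugora has l. Wisim preserves r here (none of its changes turn any other segment into r), so the proto-segment is *r.
Verify the candidate proto-form against each daughter:
Wisim: *kalterya
  kalterya (rule 1 does not apply)
  kalterya → kolteryo   [vowel merger]
  kolteryo (rule 3 does not apply)
  kolteryo → koltiryo   [vowel merger]
  giving Wisim koltiryo.
Vugora: start from *kalterya.
  rule 1 (unconditioned shift): kalterya → kaltelya
  rule 2: no change — kaltelya
  rule 3 (palatalisation): kaltelya → kalselya
  ⇒ Vugora kalselya
Only *kalterya yields all of Wisim koltiryo, Vugora kalselya.

*kalterya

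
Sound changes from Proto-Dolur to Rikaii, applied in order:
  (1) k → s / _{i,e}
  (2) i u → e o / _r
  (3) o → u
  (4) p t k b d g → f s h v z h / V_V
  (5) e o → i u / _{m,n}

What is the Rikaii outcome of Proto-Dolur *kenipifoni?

sinififuni

Rikaii: start from *kenipifoni.
  rule 1 (palatalisation): kenipifoni → senipifoni
  rule 2: no change — senipifoni
  rule 3 (vowel merger): senipifoni → senipifuni
  rule 4 (intervocalic lenition): senipifuni → senififuni
  rule 5 (pre-nasal raising): senififuni → sinififuni
  ⇒ Rikaii sinififuni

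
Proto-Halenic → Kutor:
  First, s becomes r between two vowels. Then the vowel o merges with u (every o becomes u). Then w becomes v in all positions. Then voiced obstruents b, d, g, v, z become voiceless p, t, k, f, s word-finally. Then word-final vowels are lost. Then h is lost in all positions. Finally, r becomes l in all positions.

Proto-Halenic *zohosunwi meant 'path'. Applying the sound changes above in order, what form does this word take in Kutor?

zuulunv

Kutor: start from *zohosunwi.
  rule 1 (rhotacism): zohosunwi → zohorunwi
  rule 2 (vowel merger): zohorunwi → zuhurunwi
  rule 3 (unconditioned shift): zuhurunwi → zuhurunvi
  rule 4: no change — zuhurunvi
  rule 5 (apocope): zuhurunvi → zuhurunv
  rule 6 (h-loss): zuhurunv → zuurunv
  rule 7 (unconditioned shift): zuurunv → zuulunv
  ⇒ Kutor zuulunv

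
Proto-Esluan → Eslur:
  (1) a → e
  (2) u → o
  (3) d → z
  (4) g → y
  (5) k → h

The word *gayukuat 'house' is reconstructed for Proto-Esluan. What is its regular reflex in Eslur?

Eslur: start from *gayukuat.
  rule 1 (vowel merger): gayukuat → geyukuet
  rule 2 (vowel merger): geyukuet → geyokoet
  rule 3: no change — geyokoet
  rule 4 (unconditioned shift): geyokoet → yeyokoet
  rule 5 (unconditioned shift): yeyokoet → yeyohoet
  ⇒ Eslur yeyohoet

yeyohoet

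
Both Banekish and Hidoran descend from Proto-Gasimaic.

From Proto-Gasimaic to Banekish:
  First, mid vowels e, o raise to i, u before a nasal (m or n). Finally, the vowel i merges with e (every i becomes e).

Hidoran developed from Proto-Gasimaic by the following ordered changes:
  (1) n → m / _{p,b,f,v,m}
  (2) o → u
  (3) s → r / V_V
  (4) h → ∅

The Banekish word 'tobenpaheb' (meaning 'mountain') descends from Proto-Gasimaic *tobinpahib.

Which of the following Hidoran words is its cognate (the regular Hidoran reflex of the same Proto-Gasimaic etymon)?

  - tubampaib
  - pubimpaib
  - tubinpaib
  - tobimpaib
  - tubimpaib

tubimpaib

Hidoran: *tobinpahib > tobimpahib > tubimpahib > tubimpaib  (by nasal place assimilation, vowel merger, h-loss)
The other candidates each miss or misapply at least one Hidoran change.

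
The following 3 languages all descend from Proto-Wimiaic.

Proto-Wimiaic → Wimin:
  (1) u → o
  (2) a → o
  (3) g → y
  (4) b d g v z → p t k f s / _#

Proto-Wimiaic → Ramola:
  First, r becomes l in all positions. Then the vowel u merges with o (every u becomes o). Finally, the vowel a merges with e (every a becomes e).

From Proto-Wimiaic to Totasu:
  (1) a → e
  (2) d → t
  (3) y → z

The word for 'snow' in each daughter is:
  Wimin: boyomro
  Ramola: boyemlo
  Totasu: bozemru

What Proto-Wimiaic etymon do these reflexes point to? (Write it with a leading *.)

*boyamru

Position 4: Wimin has o, Ramola has e, Totasu has e. Taking the neighbouring segments as reconstructed: Wimin o could go back to *a or *o or *u; Ramola e could go back to *a or *e; Totasu e could go back to *a or *e — the one source consistent with every daughter is *a.
Position 7: Wimin has o, Ramola has o, Totasu has u. Totasu preserves u here (none of its changes turn any other segment into u), so the proto-segment is *u.
Position 6: Wimin has r, Ramola has l, Totasu has r. Wimin preserves r here (none of its changes turn any other segment into r), so the proto-segment is *r.
Continuing position by position gives *boyamru; check it forward:
Wimin: start from *boyamru.
  rule 1 (vowel merger): boyamru → boyamro
  rule 2 (vowel merger): boyamro → boyomro
  rule 3: no change — boyomro
  rule 4: no change — boyomro
  ⇒ Wimin boyomro
Ramola: *boyamru
  boyamru → boyamlu   [unconditioned shift]
  boyamlu → boyamlo   [vowel merger]
  boyamlo → boyemlo   [vowel merger]
  giving Ramola boyemlo.
Totasu: start from *boyamru.
  rule 1 (vowel merger): boyamru → boyemru
  rule 2: no change — boyemru
  rule 3 (unconditioned shift): boyemru → bozemru
  ⇒ Totasu bozemru
*boyamru is the unique common source.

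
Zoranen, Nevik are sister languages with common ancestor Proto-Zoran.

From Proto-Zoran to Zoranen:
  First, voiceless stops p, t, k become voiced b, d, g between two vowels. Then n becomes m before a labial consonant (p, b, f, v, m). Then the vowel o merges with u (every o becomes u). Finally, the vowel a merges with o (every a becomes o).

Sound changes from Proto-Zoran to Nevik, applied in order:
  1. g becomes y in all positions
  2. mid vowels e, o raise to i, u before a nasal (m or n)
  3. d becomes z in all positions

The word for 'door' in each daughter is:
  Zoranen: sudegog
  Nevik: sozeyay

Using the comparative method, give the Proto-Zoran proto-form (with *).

Position 3: Zoranen has d, Nevik has z. Taking the neighbouring segments as reconstructed: Zoranen d could go back to *t or *d; Nevik z could go back to *d or *z — the one source consistent with every daughter is *d.
Position 7: Zoranen has g, Nevik has y. Taking the neighbouring segments as reconstructed: Zoranen g can only go back to *g; Nevik y could go back to *g or *y — the one source consistent with every daughter is *g.
Position 5: Zoranen has g, Nevik has y. Taking the neighbouring segments as reconstructed: Zoranen g could go back to *k or *g; Nevik y could go back to *g or *y — the one source consistent with every daughter is *g.
Continuing position by position gives *sodegag; check it forward:
Zoranen: *sodegag > sudegag > sudegog  (by vowel merger, vowel merger)
Nevik: start from *sodegag.
  rule 1 (unconditioned shift): sodegag → sodeyay
  rule 2: no change — sodeyay
  rule 3 (unconditioned shift): sodeyay → sozeyay
  ⇒ Nevik sozeyay
*sodegag is the unique common source.

*sodegag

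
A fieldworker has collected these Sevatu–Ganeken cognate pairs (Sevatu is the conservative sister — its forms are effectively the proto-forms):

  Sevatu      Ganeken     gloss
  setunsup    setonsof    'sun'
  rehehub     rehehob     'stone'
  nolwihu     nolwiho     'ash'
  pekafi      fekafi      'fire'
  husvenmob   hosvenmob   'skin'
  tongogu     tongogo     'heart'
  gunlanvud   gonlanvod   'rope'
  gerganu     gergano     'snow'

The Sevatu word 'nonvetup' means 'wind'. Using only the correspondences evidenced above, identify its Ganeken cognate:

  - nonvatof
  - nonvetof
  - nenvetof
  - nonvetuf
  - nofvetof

setunsup ~ setonsof — Sevatu u corresponds to Ganeken o after a consonant, before a labial obstruent.
setunsup ~ setonsof — Sevatu p corresponds to Ganeken f word-finally.
Applying these to Sevatu 'nonvetup':
  nonvetup → nonvetop   (u→o after a consonant, before a labial obstruent)
  nonvetop → nonvetof   (p→f word-finally)
So the Ganeken cognate is 'nonvetof'.

nonvetof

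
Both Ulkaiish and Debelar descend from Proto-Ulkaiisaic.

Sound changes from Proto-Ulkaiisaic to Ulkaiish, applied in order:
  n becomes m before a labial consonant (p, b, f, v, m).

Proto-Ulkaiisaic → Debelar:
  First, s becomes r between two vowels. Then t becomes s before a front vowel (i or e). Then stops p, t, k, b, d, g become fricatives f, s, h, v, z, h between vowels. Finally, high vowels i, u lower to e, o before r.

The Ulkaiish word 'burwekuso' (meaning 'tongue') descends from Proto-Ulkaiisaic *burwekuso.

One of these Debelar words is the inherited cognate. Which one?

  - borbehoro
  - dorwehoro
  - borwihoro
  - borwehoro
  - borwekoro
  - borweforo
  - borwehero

borwehoro

Debelar: *burwekuso > burwekuro > burwehuro > borwehoro  (by rhotacism, intervocalic lenition, pre-rhotic lowering)
The other candidates each miss or misapply at least one Debelar change.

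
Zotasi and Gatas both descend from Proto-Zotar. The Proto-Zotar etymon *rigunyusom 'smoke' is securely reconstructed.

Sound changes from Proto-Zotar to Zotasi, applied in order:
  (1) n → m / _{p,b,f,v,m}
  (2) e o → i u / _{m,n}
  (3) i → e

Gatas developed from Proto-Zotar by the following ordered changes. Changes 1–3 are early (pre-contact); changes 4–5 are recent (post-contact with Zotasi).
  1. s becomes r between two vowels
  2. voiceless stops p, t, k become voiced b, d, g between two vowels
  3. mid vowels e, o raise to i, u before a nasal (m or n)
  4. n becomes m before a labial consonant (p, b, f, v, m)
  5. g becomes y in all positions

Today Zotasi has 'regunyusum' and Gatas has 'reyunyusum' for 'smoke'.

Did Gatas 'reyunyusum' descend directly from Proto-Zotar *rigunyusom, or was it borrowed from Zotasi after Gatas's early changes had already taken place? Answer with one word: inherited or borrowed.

If inherited, *rigunyusom would pass through all of Gatas's changes:
Gatas: *rigunyusom > rigunyurom > rigunyurum > riyunyurum  (by rhotacism, pre-nasal raising, unconditioned shift)
If borrowed from Zotasi 'regunyusum' after the early changes, it would undergo only the recent ones:
  rule 4 (nasal place assimilation): no change (regunyusum)
  rule 5 (unconditioned shift): regunyusum → reyunyusum
  ⇒ as a loan: reyunyusum
Gatas 'reyunyusum' matches the loan outcome 'reyunyusum', not the inherited 'riyunyurum' — it skipped the early Gatas changes, so it was borrowed from Zotasi.

borrowed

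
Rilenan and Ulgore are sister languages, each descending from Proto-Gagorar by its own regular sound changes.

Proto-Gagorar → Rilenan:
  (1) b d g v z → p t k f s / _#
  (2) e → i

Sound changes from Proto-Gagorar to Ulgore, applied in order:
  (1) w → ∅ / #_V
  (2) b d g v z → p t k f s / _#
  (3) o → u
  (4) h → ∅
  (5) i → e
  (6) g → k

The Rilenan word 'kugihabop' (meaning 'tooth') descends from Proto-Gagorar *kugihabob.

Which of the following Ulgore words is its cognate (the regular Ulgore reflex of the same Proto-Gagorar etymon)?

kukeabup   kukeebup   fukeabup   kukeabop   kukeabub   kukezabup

kukeabup

Ulgore: start from *kugihabob.
  rule 1: no change — kugihabob
  rule 2 (final devoicing): kugihabob → kugihabop
  rule 3 (vowel merger): kugihabop → kugihabup
  rule 4 (h-loss): kugihabup → kugiabup
  rule 5 (vowel merger): kugiabup → kugeabup
  rule 6 (unconditioned shift): kugeabup → kukeabup
  ⇒ Ulgore kukeabup
The other candidates each miss or misapply at least one Ulgore change.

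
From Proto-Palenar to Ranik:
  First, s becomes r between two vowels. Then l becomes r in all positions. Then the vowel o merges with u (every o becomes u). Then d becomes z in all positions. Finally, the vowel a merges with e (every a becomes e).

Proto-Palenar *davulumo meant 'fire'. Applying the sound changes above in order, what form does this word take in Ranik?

Ranik: start from *davulumo.
  rule 1: no change — davulumo
  rule 2 (unconditioned shift): davulumo → davurumo
  rule 3 (vowel merger): davurumo → davurumu
  rule 4 (unconditioned shift): davurumu → zavurumu
  rule 5 (vowel merger): zavurumu → zevurumu
  ⇒ Ranik zevurumu

zevurumu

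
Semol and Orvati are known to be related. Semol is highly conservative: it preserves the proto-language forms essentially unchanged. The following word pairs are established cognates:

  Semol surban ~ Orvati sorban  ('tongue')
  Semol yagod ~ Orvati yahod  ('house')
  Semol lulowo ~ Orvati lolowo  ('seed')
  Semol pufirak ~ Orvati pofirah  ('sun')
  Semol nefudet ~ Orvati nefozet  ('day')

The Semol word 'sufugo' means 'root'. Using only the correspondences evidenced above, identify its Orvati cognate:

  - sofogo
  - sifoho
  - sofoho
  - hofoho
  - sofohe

pufirak ~ pofirah — Semol u corresponds to Orvati o after a consonant, before a labial obstruent.
lulowo ~ lolowo, nefudet ~ nefozet — Semol u corresponds to Orvati o after a consonant, before a consonant other than r, m, n, p, b, f, v.
yagod ~ yahod — Semol g corresponds to Orvati h between vowels (before a back vowel).
Applying these to Semol 'sufugo':
  sufugo → sofugo   (u→o after a consonant, before a labial obstruent)
  sofugo → sofogo   (u→o after a consonant, before a consonant other than r, m, n, p, b, f, v)
  sofogo → sofoho   (g→h between vowels (before a back vowel))
So the Orvati cognate is 'sofoho'.

sofoho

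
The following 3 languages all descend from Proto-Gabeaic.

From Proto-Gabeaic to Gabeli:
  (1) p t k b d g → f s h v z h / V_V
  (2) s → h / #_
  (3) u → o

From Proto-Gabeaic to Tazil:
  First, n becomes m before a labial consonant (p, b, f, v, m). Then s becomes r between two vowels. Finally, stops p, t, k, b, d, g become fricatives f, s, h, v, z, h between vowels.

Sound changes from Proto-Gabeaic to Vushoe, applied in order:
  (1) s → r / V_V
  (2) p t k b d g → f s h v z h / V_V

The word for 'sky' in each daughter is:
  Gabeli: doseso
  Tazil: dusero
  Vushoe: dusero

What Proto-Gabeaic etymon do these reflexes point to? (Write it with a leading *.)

Position 3: Gabeli has s, Tazil has s, Vushoe has s. Taking the neighbouring segments as reconstructed: Gabeli s could go back to *t or *s; Tazil s can only go back to *t; Vushoe s can only go back to *t — the one source consistent with every daughter is *t.
Position 5: Gabeli has s, Tazil has r, Vushoe has r. Taking the neighbouring segments as reconstructed: Gabeli s could go back to *t or *s; Tazil r could go back to *s or *r; Vushoe r could go back to *s or *r — the one source consistent with every daughter is *s.
This points to *duteso. Verify forward in each daughter:
Gabeli: *duteso > duseso > doseso  (by intervocalic lenition, vowel merger)
Tazil: *duteso
  duteso (rule 1 does not apply)
  duteso → dutero   [rhotacism]
  dutero → dusero   [intervocalic lenition]
  giving Tazil dusero.
Vushoe: *duteso > dutero > dusero  (by rhotacism, intervocalic lenition)
No other proto-form is consistent with every reflex, so the reconstruction is *duteso.

*duteso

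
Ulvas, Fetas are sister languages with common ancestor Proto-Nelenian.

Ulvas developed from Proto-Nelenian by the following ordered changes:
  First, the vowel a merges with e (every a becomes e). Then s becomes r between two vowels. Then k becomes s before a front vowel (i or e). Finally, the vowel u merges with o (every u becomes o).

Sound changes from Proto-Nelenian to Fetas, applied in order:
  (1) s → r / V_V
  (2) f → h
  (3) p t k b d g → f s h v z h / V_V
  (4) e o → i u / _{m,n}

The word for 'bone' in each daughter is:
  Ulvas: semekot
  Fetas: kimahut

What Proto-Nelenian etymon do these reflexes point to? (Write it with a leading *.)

Position 5: Ulvas has k, Fetas has h. Ulvas preserves k here (none of its changes turn any other segment into k), so the proto-segment is *k.
Position 4: Ulvas has e, Fetas has a. Fetas preserves a here (none of its changes turn any other segment into a), so the proto-segment is *a.
Position 2: Ulvas has e, Fetas has i. Taking the neighbouring segments as reconstructed: Ulvas e could go back to *a or *e; Fetas i could go back to *e or *i — the one source consistent with every daughter is *e.
Verify the candidate proto-form against each daughter:
Ulvas: start from *kemakut.
  rule 1 (vowel merger): kemakut → kemekut
  rule 2: no change — kemekut
  rule 3 (palatalisation): kemekut → semekut
  rule 4 (vowel merger): semekut → semekot
  ⇒ Ulvas semekot
Fetas: *kemakut > kemahut > kimahut  (by intervocalic lenition, pre-nasal raising)
*kemakut is the unique common source.

*kemakut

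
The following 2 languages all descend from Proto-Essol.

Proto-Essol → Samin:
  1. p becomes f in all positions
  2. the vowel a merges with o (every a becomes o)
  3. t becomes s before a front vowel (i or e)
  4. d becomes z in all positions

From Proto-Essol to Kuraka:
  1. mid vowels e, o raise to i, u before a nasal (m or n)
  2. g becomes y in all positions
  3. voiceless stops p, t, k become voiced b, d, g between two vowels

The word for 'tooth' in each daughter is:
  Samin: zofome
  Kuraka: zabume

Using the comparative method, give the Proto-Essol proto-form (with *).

*zapome

Position 3: Samin has f, Kuraka has b. Taking the neighbouring segments as reconstructed: Samin f could go back to *p or *f; Kuraka b could go back to *p or *b — the one source consistent with every daughter is *p.
Position 4: Samin has o, Kuraka has u. Taking the neighbouring segments as reconstructed: Samin o could go back to *a or *o; Kuraka u could go back to *o or *u — the one source consistent with every daughter is *o.
Continuing position by position gives *zapome; check it forward:
Samin: *zapome > zafome > zofome  (by unconditioned shift, vowel merger)
Kuraka: *zapome
  zapome → zapume   [pre-nasal raising]
  zapume (rule 2 does not apply)
  zapume → zabume   [intervocalic voicing]
  giving Kuraka zabume.
No other proto-form is consistent with every reflex, so the reconstruction is *zapome.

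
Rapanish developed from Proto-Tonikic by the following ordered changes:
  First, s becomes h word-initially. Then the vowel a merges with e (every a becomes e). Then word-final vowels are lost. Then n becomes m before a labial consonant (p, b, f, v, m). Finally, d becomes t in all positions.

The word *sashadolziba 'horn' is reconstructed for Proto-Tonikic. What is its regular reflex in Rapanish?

heshetolzib

Rapanish: *sashadolziba > hashadolziba > heshedolzibe > heshedolzib > heshetolzib  (by debuccalisation, vowel merger, apocope, unconditioned shift)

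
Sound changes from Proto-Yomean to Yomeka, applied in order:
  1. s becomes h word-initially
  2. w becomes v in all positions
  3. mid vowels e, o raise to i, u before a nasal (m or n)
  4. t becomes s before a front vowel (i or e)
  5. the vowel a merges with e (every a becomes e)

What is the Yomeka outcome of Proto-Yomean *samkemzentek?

hemkimzinsek

Yomeka: start from *samkemzentek.
  rule 1 (debuccalisation): samkemzentek → hamkemzentek
  rule 2: no change — hamkemzentek
  rule 3 (pre-nasal raising): hamkemzentek → hamkimzintek
  rule 4 (palatalisation): hamkimzintek → hamkimzinsek
  rule 5 (vowel merger): hamkimzinsek → hemkimzinsek
  ⇒ Yomeka hemkimzinsek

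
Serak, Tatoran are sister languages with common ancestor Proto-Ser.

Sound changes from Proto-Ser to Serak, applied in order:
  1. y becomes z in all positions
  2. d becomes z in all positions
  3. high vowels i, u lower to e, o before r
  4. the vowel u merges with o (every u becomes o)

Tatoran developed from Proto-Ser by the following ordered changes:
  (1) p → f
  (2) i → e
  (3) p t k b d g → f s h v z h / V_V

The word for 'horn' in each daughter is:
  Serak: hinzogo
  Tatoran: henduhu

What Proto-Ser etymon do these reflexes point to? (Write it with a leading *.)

*hindugu

Position 5: Serak has o, Tatoran has u. Tatoran preserves u here (none of its changes turn any other segment into u), so the proto-segment is *u.
Position 4: Serak has z, Tatoran has d. Tatoran preserves d here (none of its changes turn any other segment into d), so the proto-segment is *d.
Position 7: Serak has o, Tatoran has u. Tatoran preserves u here (none of its changes turn any other segment into u), so the proto-segment is *u.
Continuing position by position gives *hindugu; check it forward:
Serak: *hindugu
  hindugu (rule 1 does not apply)
  hindugu → hinzugu   [unconditioned shift]
  hinzugu (rule 3 does not apply)
  hinzugu → hinzogo   [vowel merger]
  giving Serak hinzogo.
Tatoran: start from *hindugu.
  rule 1: no change — hindugu
  rule 2 (vowel merger): hindugu → hendugu
  rule 3 (intervocalic lenition): hendugu → henduhu
  ⇒ Tatoran henduhu
*hindugu is the unique common source.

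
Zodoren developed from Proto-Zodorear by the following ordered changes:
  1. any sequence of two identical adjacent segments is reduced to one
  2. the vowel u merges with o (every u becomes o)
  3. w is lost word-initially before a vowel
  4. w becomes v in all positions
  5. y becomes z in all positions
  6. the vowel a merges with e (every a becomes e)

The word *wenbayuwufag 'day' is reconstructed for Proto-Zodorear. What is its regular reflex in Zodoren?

Zodoren: *wenbayuwufag > wenbayowofag > enbayowofag > enbayovofag > enbazovofag > enbezovofeg  (by vowel merger, glide loss, unconditioned shift, unconditioned shift, vowel merger)

enbezovofeg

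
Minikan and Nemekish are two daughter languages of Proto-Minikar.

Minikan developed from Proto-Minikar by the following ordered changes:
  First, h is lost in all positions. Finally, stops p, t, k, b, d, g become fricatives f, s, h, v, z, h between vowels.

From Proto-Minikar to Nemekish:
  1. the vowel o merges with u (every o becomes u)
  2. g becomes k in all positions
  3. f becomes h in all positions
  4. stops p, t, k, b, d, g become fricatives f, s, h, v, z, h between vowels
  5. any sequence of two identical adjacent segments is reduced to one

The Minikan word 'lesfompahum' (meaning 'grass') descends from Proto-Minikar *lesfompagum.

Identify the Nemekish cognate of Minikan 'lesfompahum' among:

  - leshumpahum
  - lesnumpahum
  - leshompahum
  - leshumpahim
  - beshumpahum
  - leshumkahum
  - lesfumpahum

leshumpahum

Nemekish: *lesfompagum > lesfumpagum > lesfumpakum > leshumpakum > leshumpahum  (by vowel merger, unconditioned shift, unconditioned shift, intervocalic lenition)
The other candidates each miss or misapply at least one Nemekish change.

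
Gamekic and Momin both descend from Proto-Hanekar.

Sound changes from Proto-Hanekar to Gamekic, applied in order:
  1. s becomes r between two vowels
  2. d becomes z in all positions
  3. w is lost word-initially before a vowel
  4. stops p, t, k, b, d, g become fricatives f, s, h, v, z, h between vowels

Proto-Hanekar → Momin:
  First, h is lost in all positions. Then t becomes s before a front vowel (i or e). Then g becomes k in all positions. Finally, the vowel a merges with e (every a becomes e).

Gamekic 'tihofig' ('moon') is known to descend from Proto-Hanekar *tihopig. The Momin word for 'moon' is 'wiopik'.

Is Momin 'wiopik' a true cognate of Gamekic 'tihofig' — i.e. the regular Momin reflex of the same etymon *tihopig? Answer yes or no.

no

Derive the expected Momin reflex of *tihopig:
Momin: *tihopig
  tihopig → tiopig   [h-loss]
  tiopig → siopig   [palatalisation]
  siopig → siopik   [unconditioned shift]
  siopik (rule 4 does not apply)
  giving Momin siopik.
The regular Momin reflex would be 'siopik', but the attested form is 'wiopik'. The correspondence is irregular, so they are not cognates (the Momin form has a different source).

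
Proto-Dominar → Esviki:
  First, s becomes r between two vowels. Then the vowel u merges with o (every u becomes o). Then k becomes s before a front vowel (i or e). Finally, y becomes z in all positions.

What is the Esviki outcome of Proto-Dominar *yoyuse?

zozore

Esviki: start from *yoyuse.
  rule 1 (rhotacism): yoyuse → yoyure
  rule 2 (vowel merger): yoyure → yoyore
  rule 3: no change — yoyore
  rule 4 (unconditioned shift): yoyore → zozore
  ⇒ Esviki zozore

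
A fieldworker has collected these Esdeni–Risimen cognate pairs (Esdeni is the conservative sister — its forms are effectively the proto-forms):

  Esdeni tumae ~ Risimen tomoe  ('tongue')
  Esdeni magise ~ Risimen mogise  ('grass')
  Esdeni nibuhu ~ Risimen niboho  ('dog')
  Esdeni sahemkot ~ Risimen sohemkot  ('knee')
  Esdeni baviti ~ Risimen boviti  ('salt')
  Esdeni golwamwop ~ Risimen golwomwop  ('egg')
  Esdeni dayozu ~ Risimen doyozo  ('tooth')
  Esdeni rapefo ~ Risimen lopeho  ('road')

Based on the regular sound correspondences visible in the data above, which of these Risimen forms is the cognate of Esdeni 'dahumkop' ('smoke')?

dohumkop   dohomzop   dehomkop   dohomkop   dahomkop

dohomkop

magise ~ mogise, sahemkot ~ sohemkot — Esdeni a corresponds to Risimen o after a consonant, before a consonant other than r, m, n, p, b, f, v.
tumae ~ tomoe — Esdeni u corresponds to Risimen o after a consonant, before a nasal.
Applying these to Esdeni 'dahumkop':
  dahumkop → dohumkop   (a→o after a consonant, before a consonant other than r, m, n, p, b, f, v)
  dohumkop → dohomkop   (u→o after a consonant, before a nasal)
So the Risimen cognate is 'dohomkop'.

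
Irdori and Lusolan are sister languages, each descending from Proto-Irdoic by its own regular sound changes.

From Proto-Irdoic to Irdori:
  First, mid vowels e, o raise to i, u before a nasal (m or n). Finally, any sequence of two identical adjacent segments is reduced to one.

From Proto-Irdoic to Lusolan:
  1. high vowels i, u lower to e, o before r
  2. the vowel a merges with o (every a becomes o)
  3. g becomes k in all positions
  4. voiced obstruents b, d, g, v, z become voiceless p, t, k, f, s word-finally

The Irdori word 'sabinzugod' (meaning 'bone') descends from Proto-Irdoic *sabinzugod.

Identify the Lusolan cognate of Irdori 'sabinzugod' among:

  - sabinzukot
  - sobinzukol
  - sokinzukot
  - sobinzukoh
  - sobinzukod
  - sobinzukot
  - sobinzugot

Lusolan: *sabinzugod
  sabinzugod (rule 1 does not apply)
  sabinzugod → sobinzugod   [vowel merger]
  sobinzugod → sobinzukod   [unconditioned shift]
  sobinzukod → sobinzukot   [final devoicing]
  giving Lusolan sobinzukot.
Among the options, 'sobinzukot' alone shows every Lusolan change applied in order.

sobinzukot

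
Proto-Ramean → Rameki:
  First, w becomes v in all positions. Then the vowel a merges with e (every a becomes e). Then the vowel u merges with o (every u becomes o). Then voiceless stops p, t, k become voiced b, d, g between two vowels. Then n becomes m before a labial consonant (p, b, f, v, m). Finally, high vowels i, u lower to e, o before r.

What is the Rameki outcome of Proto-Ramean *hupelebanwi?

Rameki: *hupelebanwi
  hupelebanwi → hupelebanvi   [unconditioned shift]
  hupelebanvi → hupelebenvi   [vowel merger]
  hupelebenvi → hopelebenvi   [vowel merger]
  hopelebenvi → hobelebenvi   [intervocalic voicing]
  hobelebenvi → hobelebemvi   [nasal place assimilation]
  hobelebemvi (rule 6 does not apply)
  giving Rameki hobelebemvi.

hobelebemvi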